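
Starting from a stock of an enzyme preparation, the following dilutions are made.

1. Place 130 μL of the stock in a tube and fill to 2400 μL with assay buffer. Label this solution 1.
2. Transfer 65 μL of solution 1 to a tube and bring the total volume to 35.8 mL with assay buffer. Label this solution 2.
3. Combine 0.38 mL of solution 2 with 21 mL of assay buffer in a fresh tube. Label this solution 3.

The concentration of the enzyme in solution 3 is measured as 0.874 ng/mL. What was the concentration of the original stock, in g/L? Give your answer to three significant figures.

Step 1: 130 μL brought to 2400 μL → factor 2400/130 = 18.462
Step 2: 65 μL brought to 35.8 mL → factor 35800/65 = 550.77
Step 3: 0.38 mL + 21 mL = 21.38 mL total → factor 21.38/0.38 = 56.263
Overall dilution factor = 18.462 × 550.77 × 56.263 = 5.7209 × 10^5
Stock = 0.874 ng/mL × 5.7209 × 10^5 = 5.000 × 10^5 ng/mL = 0.500 g/L

0.500 g/L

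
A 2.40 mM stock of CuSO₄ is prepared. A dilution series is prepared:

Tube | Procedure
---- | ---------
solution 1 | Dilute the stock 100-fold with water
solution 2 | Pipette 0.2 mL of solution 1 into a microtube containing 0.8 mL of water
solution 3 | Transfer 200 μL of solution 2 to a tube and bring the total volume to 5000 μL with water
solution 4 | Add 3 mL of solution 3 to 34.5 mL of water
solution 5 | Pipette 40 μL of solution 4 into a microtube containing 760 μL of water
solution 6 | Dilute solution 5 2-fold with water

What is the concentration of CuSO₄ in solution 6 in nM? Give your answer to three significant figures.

0.384 nM

Step 1: 100-fold → factor 100
Step 2: 0.2 mL + 0.8 mL = 1 mL total → factor 1/0.2 = 5
Step 3: 200 μL brought to 5000 μL → factor 5000/200 = 25
Step 4: 3 mL + 34.5 mL = 37.5 mL total → factor 37.5/3 = 12.5
Step 5: 40 μL + 760 μL = 800 μL total → factor 800/40 = 20
Step 6: 2-fold → factor 2
Dilution factor through solution 6 = 100 × 5 × 25 × 12.5 × 20 × 2 = 6.25 × 10^6
[solution 6] = 2.40 mM / 6.25 × 10^6 = 3.840 × 10^-7 mM = 0.384 nM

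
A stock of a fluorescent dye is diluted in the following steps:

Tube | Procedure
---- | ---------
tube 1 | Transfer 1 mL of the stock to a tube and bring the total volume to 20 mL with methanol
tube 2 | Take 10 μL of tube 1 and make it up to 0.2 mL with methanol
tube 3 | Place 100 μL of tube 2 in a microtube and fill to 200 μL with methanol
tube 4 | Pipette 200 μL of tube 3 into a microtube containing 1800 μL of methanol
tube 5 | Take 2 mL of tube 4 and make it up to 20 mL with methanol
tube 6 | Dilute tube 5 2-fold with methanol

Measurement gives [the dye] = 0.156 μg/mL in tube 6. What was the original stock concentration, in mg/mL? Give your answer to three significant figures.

Step 1: 1 mL brought to 20 mL → factor 20/1 = 20
Step 2: 10 μL brought to 0.2 mL → factor 200/10 = 20
Step 3: 100 μL brought to 200 μL → factor 200/100 = 2
Step 4: 200 μL + 1800 μL = 2000 μL total → factor 2000/200 = 10
Step 5: 2 mL brought to 20 mL → factor 20/2 = 10
Step 6: 2-fold → factor 2
Overall dilution factor = 20 × 20 × 2 × 10 × 10 × 2 = 1.6 × 10^5
Stock = 0.156 μg/mL × 1.6 × 10^5 = 2.496 × 10^4 μg/mL = 25.0 mg/mL

25.0 mg/mL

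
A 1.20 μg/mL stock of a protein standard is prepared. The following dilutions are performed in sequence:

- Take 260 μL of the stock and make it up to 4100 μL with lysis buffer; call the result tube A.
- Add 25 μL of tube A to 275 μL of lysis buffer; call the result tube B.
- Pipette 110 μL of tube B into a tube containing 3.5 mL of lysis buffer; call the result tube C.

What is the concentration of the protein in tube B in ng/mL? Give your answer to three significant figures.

Step 1: 260 μL brought to 4100 μL → factor 4100/260 = 15.769
Step 2: 25 μL + 275 μL = 300 μL total → factor 300/25 = 12
Dilution factor through tube B = 15.769 × 12 = 189.23
[tube B] = 1.20 μg/mL / 189.23 = 0.006341 μg/mL = 6.34 ng/mL

6.34 ng/mL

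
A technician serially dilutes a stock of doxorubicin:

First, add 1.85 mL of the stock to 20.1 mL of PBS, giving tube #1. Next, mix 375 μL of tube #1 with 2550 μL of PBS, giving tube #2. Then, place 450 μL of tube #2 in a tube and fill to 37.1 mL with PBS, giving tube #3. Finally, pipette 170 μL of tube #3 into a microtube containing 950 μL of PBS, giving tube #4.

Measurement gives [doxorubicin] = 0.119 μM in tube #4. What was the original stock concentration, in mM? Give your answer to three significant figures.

5.98 mM

Step 1: 1.85 mL + 20.1 mL = 21.95 mL total → factor 21.95/1.85 = 11.865
Step 2: 375 μL + 2550 μL = 2925 μL total → factor 2925/375 = 7.8
Step 3: 450 μL brought to 37.1 mL → factor 37100/450 = 82.444
Step 4: 170 μL + 950 μL = 1120 μL total → factor 1120/170 = 6.5882
Overall dilution factor = 11.865 × 7.8 × 82.444 × 6.5882 = 50268
Stock = 0.119 μM × 50268 = 5982 μM = 5.98 mM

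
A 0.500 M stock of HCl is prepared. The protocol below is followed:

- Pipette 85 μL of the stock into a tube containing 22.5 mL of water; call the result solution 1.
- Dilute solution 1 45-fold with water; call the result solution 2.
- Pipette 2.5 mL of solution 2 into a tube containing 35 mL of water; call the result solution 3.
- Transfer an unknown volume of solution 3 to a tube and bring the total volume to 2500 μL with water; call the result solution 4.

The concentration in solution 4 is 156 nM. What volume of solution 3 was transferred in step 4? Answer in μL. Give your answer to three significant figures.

Step 1: 85 μL + 22.5 mL = 22585 μL total → factor 22585/85 = 265.71
Step 2: 45-fold → factor 45
Step 3: 2.5 mL + 35 mL = 37.5 mL total → factor 37.5/2.5 = 15
Step 4: v brought to 2500 μL → factor = 2500 μL/v
Product of known-step factors = 1.7935 × 10^5
Overall factor = 0.500 M / (156 nM) = 3.2051 × 10^6
Step-4 factor = 3.2051 × 10^6 / 1.7935 × 10^5 = 17.871
v = 2500 μL / 17.871 = 140 μL

140 μL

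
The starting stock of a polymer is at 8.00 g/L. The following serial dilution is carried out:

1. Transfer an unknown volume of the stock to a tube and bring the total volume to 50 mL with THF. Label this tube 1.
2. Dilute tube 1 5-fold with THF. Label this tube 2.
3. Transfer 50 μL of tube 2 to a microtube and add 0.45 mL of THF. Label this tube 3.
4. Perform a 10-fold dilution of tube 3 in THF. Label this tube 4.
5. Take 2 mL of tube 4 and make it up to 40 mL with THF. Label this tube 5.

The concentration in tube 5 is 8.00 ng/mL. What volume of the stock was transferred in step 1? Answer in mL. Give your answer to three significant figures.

0.500 mL

Step 1: v brought to 50 mL → factor = 50 mL/v
Step 2: 5-fold → factor 5
Step 3: 50 μL + 0.45 mL = 500 μL total → factor 500/50 = 10
Step 4: 10-fold → factor 10
Step 5: 2 mL brought to 40 mL → factor 40/2 = 20
Product of known-step factors = 10000
Overall factor = 8.00 g/L / (8.00 ng/mL) = 1 × 10^6
Step-1 factor = 1 × 10^6 / 10000 = 100
v = 50 mL / 100 = 0.500 mL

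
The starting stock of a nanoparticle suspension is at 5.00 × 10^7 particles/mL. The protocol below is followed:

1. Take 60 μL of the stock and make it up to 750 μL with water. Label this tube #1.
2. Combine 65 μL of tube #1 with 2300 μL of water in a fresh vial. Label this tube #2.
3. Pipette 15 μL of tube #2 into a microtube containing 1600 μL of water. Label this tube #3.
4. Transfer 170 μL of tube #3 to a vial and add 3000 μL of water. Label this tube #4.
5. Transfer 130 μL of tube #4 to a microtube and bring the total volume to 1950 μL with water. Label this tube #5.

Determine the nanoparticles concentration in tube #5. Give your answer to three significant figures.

3.65 particles/mL

Step 1: 60 μL brought to 750 μL → factor 750/60 = 12.5
Step 2: 65 μL + 2300 μL = 2365 μL total → factor 2365/65 = 36.385
Step 3: 15 μL + 1600 μL = 1615 μL total → factor 1615/15 = 107.67
Step 4: 170 μL + 3000 μL = 3170 μL total → factor 3170/170 = 18.647
Step 5: 130 μL brought to 1950 μL → factor 1950/130 = 15
Overall dilution factor = 12.5 × 36.385 × 107.67 × 18.647 × 15 = 1.3697 × 10^7
Final = 5.00 × 10^7 particles/mL / 1.3697 × 10^7 = 3.65 particles/mL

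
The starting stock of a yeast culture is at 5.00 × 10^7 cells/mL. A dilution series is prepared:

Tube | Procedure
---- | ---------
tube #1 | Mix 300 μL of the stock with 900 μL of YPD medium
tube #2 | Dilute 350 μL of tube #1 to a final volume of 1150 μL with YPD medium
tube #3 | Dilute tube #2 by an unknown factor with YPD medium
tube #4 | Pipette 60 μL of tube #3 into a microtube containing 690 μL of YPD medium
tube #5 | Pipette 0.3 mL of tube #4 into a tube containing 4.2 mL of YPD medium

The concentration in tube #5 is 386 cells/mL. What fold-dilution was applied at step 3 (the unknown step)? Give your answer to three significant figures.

Step 1: 300 μL + 900 μL = 1200 μL total → factor 1200/300 = 4
Step 2: 350 μL brought to 1150 μL → factor 1150/350 = 3.2857
Step 3: unknown factor x
Step 4: 60 μL + 690 μL = 750 μL total → factor 750/60 = 12.5
Step 5: 0.3 mL + 4.2 mL = 4.5 mL total → factor 4.5/0.3 = 15
Product of known-step factors = 2464.3
Overall factor = 5.00 × 10^7 cells/mL / (386 cells/mL) = 1.2953 × 10^5
x = 1.2953 × 10^5 / 2464.3 = 52.6

52.6-fold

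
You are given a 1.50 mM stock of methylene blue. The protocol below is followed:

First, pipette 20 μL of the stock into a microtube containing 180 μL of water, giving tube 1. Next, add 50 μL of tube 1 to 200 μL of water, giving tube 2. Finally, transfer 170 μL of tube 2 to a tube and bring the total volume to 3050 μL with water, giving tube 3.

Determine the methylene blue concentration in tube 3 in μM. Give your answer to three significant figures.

1.67 μM

Step 1: 20 μL + 180 μL = 200 μL total → factor 200/20 = 10
Step 2: 50 μL + 200 μL = 250 μL total → factor 250/50 = 5
Step 3: 170 μL brought to 3050 μL → factor 3050/170 = 17.941
Overall dilution factor = 10 × 5 × 17.941 = 897.06
Final = 1.50 mM / 897.06 = 0.001672 mM = 1.67 μM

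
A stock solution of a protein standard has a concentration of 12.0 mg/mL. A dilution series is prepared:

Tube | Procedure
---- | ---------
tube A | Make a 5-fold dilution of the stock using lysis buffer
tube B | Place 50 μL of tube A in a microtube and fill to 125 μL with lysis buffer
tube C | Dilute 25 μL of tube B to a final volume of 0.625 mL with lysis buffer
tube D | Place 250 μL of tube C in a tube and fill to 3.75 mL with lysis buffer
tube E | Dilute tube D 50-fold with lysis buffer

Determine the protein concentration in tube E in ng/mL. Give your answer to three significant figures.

51.2 ng/mL

Step 1: 5-fold → factor 5
Step 2: 50 μL brought to 125 μL → factor 125/50 = 2.5
Step 3: 25 μL brought to 0.625 mL → factor 625/25 = 25
Step 4: 250 μL brought to 3.75 mL → factor 3750/250 = 15
Step 5: 50-fold → factor 50
Overall dilution factor = 5 × 2.5 × 25 × 15 × 50 = 2.3438 × 10^5
Final = 12.0 mg/mL / 2.3438 × 10^5 = 5.120 × 10^-5 mg/mL = 51.2 ng/mL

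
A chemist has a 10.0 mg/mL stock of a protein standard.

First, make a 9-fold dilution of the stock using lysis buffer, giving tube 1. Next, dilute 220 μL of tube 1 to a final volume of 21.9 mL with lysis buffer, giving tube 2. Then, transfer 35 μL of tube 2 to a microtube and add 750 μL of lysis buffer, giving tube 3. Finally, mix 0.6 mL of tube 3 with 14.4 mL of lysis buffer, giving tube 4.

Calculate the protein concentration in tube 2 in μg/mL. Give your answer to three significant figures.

11.2 μg/mL

Step 1: 9-fold → factor 9
Step 2: 220 μL brought to 21.9 mL → factor 21900/220 = 99.545
Dilution factor through tube 2 = 9 × 99.545 = 895.91
[tube 2] = 10.0 mg/mL / 895.91 = 0.01116 mg/mL = 11.2 μg/mL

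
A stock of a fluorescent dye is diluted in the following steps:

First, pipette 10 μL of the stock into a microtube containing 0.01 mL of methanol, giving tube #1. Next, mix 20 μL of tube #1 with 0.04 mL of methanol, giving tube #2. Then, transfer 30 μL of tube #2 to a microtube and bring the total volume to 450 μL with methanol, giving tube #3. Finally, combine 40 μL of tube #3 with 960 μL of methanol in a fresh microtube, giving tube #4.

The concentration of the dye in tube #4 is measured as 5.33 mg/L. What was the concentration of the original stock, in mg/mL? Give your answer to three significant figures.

12.0 mg/mL

Step 1: 10 μL + 0.01 mL = 20 μL total → factor 20/10 = 2
Step 2: 20 μL + 0.04 mL = 60 μL total → factor 60/20 = 3
Step 3: 30 μL brought to 450 μL → factor 450/30 = 15
Step 4: 40 μL + 960 μL = 1000 μL total → factor 1000/40 = 25
Overall dilution factor = 2 × 3 × 15 × 25 = 2250
Stock = 5.33 mg/L × 2250 = 1.199 × 10^4 mg/L = 12.0 mg/mL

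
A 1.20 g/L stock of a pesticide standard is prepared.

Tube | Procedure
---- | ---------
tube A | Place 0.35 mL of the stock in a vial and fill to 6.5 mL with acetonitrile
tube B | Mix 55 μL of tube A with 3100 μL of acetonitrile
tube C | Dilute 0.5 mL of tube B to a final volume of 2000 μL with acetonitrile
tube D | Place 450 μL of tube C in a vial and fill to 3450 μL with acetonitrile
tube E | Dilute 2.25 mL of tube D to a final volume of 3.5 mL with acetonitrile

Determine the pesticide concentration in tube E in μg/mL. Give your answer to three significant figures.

Step 1: 0.35 mL brought to 6.5 mL → factor 6.5/0.35 = 18.571
Step 2: 55 μL + 3100 μL = 3155 μL total → factor 3155/55 = 57.364
Step 3: 0.5 mL brought to 2000 μL → factor 2/0.5 = 4
Step 4: 450 μL brought to 3450 μL → factor 3450/450 = 7.6667
Step 5: 2.25 mL brought to 3.5 mL → factor 3.5/2.25 = 1.5556
Overall dilution factor = 18.571 × 57.364 × 4 × 7.6667 × 1.5556 = 50820
Final = 1.20 g/L / 50820 = 2.361 × 10^-5 g/L = 0.0236 μg/mL

0.0236 μg/mL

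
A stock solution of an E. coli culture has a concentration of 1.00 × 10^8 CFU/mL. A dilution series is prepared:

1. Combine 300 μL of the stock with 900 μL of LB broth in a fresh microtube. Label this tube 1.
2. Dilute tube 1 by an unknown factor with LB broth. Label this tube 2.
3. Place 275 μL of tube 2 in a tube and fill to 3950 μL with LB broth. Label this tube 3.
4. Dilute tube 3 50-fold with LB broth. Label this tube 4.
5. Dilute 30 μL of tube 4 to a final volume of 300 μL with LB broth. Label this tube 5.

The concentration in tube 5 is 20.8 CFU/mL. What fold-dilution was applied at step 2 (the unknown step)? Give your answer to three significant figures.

167-fold

Step 1: 300 μL + 900 μL = 1200 μL total → factor 1200/300 = 4
Step 2: unknown factor x
Step 3: 275 μL brought to 3950 μL → factor 3950/275 = 14.364
Step 4: 50-fold → factor 50
Step 5: 30 μL brought to 300 μL → factor 300/30 = 10
Product of known-step factors = 28727
Overall factor = 1.00 × 10^8 CFU/mL / (20.8 CFU/mL) = 4.8077 × 10^6
x = 4.8077 × 10^6 / 28727 = 167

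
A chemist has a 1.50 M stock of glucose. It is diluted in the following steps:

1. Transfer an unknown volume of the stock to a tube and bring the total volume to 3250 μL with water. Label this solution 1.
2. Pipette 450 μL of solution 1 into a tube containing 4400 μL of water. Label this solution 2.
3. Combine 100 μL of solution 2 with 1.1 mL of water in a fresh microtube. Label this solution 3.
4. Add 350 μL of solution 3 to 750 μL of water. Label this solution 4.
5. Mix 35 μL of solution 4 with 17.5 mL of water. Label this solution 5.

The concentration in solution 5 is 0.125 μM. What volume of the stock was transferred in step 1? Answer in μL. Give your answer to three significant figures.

Step 1: v brought to 3250 μL → factor = 3250 μL/v
Step 2: 450 μL + 4400 μL = 4850 μL total → factor 4850/450 = 10.778
Step 3: 100 μL + 1.1 mL = 1200 μL total → factor 1200/100 = 12
Step 4: 350 μL + 750 μL = 1100 μL total → factor 1100/350 = 3.1429
Step 5: 35 μL + 17.5 mL = 17535 μL total → factor 17535/35 = 501
Product of known-step factors = 2.0364 × 10^5
Overall factor = 1.50 M / (0.125 μM) = 1.2 × 10^7
Step-1 factor = 1.2 × 10^7 / 2.0364 × 10^5 = 58.926
v = 3250 μL / 58.926 = 55.2 μL

55.2 μL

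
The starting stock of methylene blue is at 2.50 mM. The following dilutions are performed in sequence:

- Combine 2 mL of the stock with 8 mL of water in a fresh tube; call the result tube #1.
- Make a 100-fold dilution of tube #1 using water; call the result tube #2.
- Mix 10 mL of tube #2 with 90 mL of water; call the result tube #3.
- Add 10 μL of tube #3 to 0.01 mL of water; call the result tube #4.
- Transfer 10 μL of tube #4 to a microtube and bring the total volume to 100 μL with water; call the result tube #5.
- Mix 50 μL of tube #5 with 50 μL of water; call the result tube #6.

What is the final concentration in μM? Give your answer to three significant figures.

Step 1: 2 mL + 8 mL = 10 mL total → factor 10/2 = 5
Step 2: 100-fold → factor 100
Step 3: 10 mL + 90 mL = 100 mL total → factor 100/10 = 10
Step 4: 10 μL + 0.01 mL = 20 μL total → factor 20/10 = 2
Step 5: 10 μL brought to 100 μL → factor 100/10 = 10
Step 6: 50 μL + 50 μL = 100 μL total → factor 100/50 = 2
Overall dilution factor = 5 × 100 × 10 × 2 × 10 × 2 = 2 × 10^5
Final = 2.50 mM / 2 × 10^5 = 1.250 × 10^-5 mM = 0.0125 μM

0.0125 μM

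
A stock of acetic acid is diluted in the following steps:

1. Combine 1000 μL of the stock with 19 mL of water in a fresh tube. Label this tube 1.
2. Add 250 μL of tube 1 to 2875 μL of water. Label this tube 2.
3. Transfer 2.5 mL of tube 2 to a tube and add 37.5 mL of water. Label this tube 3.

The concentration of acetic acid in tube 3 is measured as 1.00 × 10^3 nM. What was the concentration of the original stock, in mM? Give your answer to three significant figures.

4.00 mM

Step 1: 1000 μL + 19 mL = 20000 μL total → factor 20000/1000 = 20
Step 2: 250 μL + 2875 μL = 3125 μL total → factor 3125/250 = 12.5
Step 3: 2.5 mL + 37.5 mL = 40 mL total → factor 40/2.5 = 16
Overall dilution factor = 20 × 12.5 × 16 = 4000
Stock = 1.00 × 10^3 nM × 4000 = 4.000 × 10^6 nM = 4.00 mM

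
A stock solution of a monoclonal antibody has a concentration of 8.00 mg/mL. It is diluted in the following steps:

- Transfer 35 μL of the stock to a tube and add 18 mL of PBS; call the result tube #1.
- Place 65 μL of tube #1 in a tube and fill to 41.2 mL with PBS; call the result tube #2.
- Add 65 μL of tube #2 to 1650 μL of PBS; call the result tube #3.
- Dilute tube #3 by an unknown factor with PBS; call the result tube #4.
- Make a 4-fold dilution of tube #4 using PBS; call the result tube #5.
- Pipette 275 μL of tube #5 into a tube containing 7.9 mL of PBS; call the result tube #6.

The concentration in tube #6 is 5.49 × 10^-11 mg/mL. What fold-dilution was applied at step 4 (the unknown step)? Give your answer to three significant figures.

Step 1: 35 μL + 18 mL = 18035 μL total → factor 18035/35 = 515.29
Step 2: 65 μL brought to 41.2 mL → factor 41200/65 = 633.85
Step 3: 65 μL + 1650 μL = 1715 μL total → factor 1715/65 = 26.385
Step 4: unknown factor x
Step 5: 4-fold → factor 4
Step 6: 275 μL + 7.9 mL = 8175 μL total → factor 8175/275 = 29.727
Product of known-step factors = 1.0247 × 10^9
Overall factor = 8.00 mg/mL / (5.49 × 10^-11 mg/mL) = 1.4572 × 10^11
x = 1.4572 × 10^11 / 1.0247 × 10^9 = 142

142-fold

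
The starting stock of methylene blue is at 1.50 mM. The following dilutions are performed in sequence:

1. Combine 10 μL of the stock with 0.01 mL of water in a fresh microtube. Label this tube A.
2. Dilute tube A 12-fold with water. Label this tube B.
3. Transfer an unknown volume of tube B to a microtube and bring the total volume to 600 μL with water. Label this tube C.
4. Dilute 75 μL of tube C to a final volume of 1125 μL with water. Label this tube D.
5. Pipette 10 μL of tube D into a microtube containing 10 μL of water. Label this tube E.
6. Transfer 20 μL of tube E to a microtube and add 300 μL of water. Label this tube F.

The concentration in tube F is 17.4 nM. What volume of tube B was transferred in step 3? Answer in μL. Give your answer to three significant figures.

80.2 μL

Step 1: 10 μL + 0.01 mL = 20 μL total → factor 20/10 = 2
Step 2: 12-fold → factor 12
Step 3: v brought to 600 μL → factor = 600 μL/v
Step 4: 75 μL brought to 1125 μL → factor 1125/75 = 15
Step 5: 10 μL + 10 μL = 20 μL total → factor 20/10 = 2
Step 6: 20 μL + 300 μL = 320 μL total → factor 320/20 = 16
Product of known-step factors = 11520
Overall factor = 1.50 mM / (17.4 nM) = 86207
Step-3 factor = 86207 / 11520 = 7.4832
v = 600 μL / 7.4832 = 80.2 μL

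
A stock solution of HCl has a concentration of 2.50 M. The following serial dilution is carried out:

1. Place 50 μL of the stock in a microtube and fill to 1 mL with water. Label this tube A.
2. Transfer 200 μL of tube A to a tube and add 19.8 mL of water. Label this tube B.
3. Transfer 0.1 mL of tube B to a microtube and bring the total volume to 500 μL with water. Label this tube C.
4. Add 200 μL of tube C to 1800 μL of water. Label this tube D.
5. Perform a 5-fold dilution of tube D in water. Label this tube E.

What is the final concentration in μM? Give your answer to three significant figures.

5.00 μM

Step 1: 50 μL brought to 1 mL → factor 1000/50 = 20
Step 2: 200 μL + 19.8 mL = 20000 μL total → factor 20000/200 = 100
Step 3: 0.1 mL brought to 500 μL → factor 0.5/0.1 = 5
Step 4: 200 μL + 1800 μL = 2000 μL total → factor 2000/200 = 10
Step 5: 5-fold → factor 5
Overall dilution factor = 20 × 100 × 5 × 10 × 5 = 5 × 10^5
Final = 2.50 M / 5 × 10^5 = 5.000 × 10^-6 M = 5.00 μM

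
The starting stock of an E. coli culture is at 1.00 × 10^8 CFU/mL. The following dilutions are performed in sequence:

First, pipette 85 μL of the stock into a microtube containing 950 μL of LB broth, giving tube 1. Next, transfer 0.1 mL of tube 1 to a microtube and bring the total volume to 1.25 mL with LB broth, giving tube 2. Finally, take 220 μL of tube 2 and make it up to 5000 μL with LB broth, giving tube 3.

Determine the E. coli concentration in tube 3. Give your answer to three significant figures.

Step 1: 85 μL + 950 μL = 1035 μL total → factor 1035/85 = 12.176
Step 2: 0.1 mL brought to 1.25 mL → factor 1.25/0.1 = 12.5
Step 3: 220 μL brought to 5000 μL → factor 5000/220 = 22.727
Overall dilution factor = 12.176 × 12.5 × 22.727 = 3459.2
Final = 1.00 × 10^8 CFU/mL / 3459.2 = 2.89 × 10^4 CFU/mL

2.89 × 10^4 CFU/mL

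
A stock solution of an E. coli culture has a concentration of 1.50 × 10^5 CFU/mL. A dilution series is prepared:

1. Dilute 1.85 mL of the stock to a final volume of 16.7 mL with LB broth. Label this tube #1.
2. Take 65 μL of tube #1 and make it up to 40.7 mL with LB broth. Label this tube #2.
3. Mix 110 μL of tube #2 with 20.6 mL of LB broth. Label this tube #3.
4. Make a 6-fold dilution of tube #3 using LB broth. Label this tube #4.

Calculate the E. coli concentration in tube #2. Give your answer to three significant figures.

26.5 CFU/mL

Step 1: 1.85 mL brought to 16.7 mL → factor 16.7/1.85 = 9.027
Step 2: 65 μL brought to 40.7 mL → factor 40700/65 = 626.15
Dilution factor through tube #2 = 9.027 × 626.15 = 5652.3
[tube #2] = 1.50 × 10^5 CFU/mL / 5652.3 = 26.5 CFU/mL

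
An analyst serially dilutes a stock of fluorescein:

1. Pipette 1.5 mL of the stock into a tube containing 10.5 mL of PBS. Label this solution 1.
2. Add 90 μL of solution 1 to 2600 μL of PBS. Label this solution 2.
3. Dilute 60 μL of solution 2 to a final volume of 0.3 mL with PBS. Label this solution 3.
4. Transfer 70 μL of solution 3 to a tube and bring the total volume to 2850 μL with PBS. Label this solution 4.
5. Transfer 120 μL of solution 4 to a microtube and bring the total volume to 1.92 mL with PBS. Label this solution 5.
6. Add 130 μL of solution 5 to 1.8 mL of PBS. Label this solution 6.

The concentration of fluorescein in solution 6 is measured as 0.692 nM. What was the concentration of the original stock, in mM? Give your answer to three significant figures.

8.00 mM

Step 1: 1.5 mL + 10.5 mL = 12 mL total → factor 12/1.5 = 8
Step 2: 90 μL + 2600 μL = 2690 μL total → factor 2690/90 = 29.889
Step 3: 60 μL brought to 0.3 mL → factor 300/60 = 5
Step 4: 70 μL brought to 2850 μL → factor 2850/70 = 40.714
Step 5: 120 μL brought to 1.92 mL → factor 1920/120 = 16
Step 6: 130 μL + 1.8 mL = 1930 μL total → factor 1930/130 = 14.846
Overall dilution factor = 8 × 29.889 × 5 × 40.714 × 16 × 14.846 = 1.1562 × 10^7
Stock = 0.692 nM × 1.1562 × 10^7 = 8.001 × 10^6 nM = 8.00 mM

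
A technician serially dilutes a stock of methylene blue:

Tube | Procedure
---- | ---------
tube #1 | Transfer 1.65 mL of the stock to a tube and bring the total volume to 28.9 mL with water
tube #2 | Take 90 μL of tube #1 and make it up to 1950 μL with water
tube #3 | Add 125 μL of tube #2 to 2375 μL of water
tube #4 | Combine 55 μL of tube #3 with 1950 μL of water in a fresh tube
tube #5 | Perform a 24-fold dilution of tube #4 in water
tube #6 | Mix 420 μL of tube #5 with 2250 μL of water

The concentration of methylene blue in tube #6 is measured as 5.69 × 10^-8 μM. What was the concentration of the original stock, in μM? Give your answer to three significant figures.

2.40 μM

Step 1: 1.65 mL brought to 28.9 mL → factor 28.9/1.65 = 17.515
Step 2: 90 μL brought to 1950 μL → factor 1950/90 = 21.667
Step 3: 125 μL + 2375 μL = 2500 μL total → factor 2500/125 = 20
Step 4: 55 μL + 1950 μL = 2005 μL total → factor 2005/55 = 36.455
Step 5: 24-fold → factor 24
Step 6: 420 μL + 2250 μL = 2670 μL total → factor 2670/420 = 6.3571
Overall dilution factor = 17.515 × 21.667 × 20 × 36.455 × 24 × 6.3571 = 4.2214 × 10^7
Stock = 5.69 × 10^-8 μM × 4.2214 × 10^7 = 2.40 μM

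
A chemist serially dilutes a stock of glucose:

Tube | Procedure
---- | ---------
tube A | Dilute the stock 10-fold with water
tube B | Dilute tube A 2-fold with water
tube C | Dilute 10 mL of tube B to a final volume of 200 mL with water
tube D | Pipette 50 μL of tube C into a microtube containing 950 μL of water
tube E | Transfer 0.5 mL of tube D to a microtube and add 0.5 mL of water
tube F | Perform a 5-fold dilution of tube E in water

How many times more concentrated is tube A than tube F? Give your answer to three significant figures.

Step 1: 10-fold → factor 10
Step 2: 2-fold → factor 2
Step 3: 10 mL brought to 200 mL → factor 200/10 = 20
Step 4: 50 μL + 950 μL = 1000 μL total → factor 1000/50 = 20
Step 5: 0.5 mL + 0.5 mL = 1 mL total → factor 1/0.5 = 2
Step 6: 5-fold → factor 5
Dilution factor to tube A = 10; to tube F = 80000
[tube A]/[tube F] = (factor to tube F)/(factor to tube A) = 80000/10 = 8.00 × 10^3

8.00 × 10^3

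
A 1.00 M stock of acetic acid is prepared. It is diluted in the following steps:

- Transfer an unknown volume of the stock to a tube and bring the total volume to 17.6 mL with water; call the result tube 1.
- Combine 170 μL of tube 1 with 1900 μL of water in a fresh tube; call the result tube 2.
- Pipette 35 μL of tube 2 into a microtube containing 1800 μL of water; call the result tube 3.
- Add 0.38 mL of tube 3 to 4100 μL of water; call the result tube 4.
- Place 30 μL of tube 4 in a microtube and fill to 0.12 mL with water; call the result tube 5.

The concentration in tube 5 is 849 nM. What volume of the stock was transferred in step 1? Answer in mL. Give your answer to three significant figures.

Step 1: v brought to 17.6 mL → factor = 17.6 mL/v
Step 2: 170 μL + 1900 μL = 2070 μL total → factor 2070/170 = 12.176
Step 3: 35 μL + 1800 μL = 1835 μL total → factor 1835/35 = 52.429
Step 4: 0.38 mL + 4100 μL = 4.48 mL total → factor 4.48/0.38 = 11.789
Step 5: 30 μL brought to 0.12 mL → factor 120/30 = 4
Product of known-step factors = 30105
Overall factor = 1.00 M / (849 nM) = 1.1779 × 10^6
Step-1 factor = 1.1779 × 10^6 / 30105 = 39.124
v = 17.6 mL / 39.124 = 0.450 mL

0.450 mL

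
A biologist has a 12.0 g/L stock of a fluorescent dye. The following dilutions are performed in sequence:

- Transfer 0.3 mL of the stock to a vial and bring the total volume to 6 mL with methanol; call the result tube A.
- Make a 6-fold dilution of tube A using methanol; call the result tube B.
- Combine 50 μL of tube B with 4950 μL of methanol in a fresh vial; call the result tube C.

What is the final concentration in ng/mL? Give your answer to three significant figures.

Step 1: 0.3 mL brought to 6 mL → factor 6/0.3 = 20
Step 2: 6-fold → factor 6
Step 3: 50 μL + 4950 μL = 5000 μL total → factor 5000/50 = 100
Overall dilution factor = 20 × 6 × 100 = 12000
Final = 12.0 g/L / 12000 = 0.001000 g/L = 1.00 × 10^3 ng/mL

1.00 × 10^3 ng/mL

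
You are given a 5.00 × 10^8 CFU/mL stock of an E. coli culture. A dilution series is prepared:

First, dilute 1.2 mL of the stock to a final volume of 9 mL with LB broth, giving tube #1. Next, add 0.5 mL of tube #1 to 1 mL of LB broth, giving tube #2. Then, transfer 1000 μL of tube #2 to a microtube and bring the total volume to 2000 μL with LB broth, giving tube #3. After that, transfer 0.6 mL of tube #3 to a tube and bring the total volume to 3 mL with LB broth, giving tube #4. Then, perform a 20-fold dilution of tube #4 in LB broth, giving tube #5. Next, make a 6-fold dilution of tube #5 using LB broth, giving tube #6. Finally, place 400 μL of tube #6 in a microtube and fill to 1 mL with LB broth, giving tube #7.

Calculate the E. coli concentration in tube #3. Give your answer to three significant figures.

Step 1: 1.2 mL brought to 9 mL → factor 9/1.2 = 7.5
Step 2: 0.5 mL + 1 mL = 1.5 mL total → factor 1.5/0.5 = 3
Step 3: 1000 μL brought to 2000 μL → factor 2000/1000 = 2
Dilution factor through tube #3 = 7.5 × 3 × 2 = 45
[tube #3] = 5.00 × 10^8 CFU/mL / 45 = 1.11 × 10^7 CFU/mL

1.11 × 10^7 CFU/mL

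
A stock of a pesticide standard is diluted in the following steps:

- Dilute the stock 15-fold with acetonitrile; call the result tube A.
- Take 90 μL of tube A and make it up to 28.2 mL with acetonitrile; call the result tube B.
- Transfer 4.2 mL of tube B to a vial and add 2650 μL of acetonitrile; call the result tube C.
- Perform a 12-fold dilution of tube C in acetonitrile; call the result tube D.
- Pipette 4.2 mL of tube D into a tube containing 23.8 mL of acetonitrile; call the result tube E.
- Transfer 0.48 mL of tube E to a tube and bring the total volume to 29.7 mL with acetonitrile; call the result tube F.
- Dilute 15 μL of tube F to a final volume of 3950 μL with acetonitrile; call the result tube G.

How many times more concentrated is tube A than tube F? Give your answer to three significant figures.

Step 1: 15-fold → factor 15
Step 2: 90 μL brought to 28.2 mL → factor 28200/90 = 313.33
Step 3: 4.2 mL + 2650 μL = 6.85 mL total → factor 6.85/4.2 = 1.631
Step 4: 12-fold → factor 12
Step 5: 4.2 mL + 23.8 mL = 28 mL total → factor 28/4.2 = 6.6667
Step 6: 0.48 mL brought to 29.7 mL → factor 29.7/0.48 = 61.875
Dilution factor to tube A = 15; to tube F = 3.7944 × 10^7
[tube A]/[tube F] = (factor to tube F)/(factor to tube A) = 3.7944 × 10^7/15 = 2.53 × 10^6

2.53 × 10^6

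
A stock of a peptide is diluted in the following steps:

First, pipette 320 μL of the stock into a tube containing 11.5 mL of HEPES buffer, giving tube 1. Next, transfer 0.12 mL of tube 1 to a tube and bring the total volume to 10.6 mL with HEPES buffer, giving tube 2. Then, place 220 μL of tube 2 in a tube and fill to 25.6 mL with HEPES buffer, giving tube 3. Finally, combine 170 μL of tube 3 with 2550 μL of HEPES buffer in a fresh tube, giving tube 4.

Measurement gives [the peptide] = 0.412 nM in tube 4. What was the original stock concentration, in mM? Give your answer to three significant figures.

Step 1: 320 μL + 11.5 mL = 11820 μL total → factor 11820/320 = 36.938
Step 2: 0.12 mL brought to 10.6 mL → factor 10.6/0.12 = 88.333
Step 3: 220 μL brought to 25.6 mL → factor 25600/220 = 116.36
Step 4: 170 μL + 2550 μL = 2720 μL total → factor 2720/170 = 16
Overall dilution factor = 36.938 × 88.333 × 116.36 × 16 = 6.0748 × 10^6
Stock = 0.412 nM × 6.0748 × 10^6 = 2.503 × 10^6 nM = 2.50 mM

2.50 mM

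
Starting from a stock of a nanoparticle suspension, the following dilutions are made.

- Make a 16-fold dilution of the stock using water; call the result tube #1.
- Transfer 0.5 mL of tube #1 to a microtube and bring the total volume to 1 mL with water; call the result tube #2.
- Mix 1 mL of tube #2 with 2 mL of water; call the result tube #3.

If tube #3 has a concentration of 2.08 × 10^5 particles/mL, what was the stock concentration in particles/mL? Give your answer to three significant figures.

Step 1: 16-fold → factor 16
Step 2: 0.5 mL brought to 1 mL → factor 1/0.5 = 2
Step 3: 1 mL + 2 mL = 3 mL total → factor 3/1 = 3
Overall dilution factor = 16 × 2 × 3 = 96
Stock = 2.08 × 10^5 particles/mL × 96 = 2.00 × 10^7 particles/mL

2.00 × 10^7 particles/mL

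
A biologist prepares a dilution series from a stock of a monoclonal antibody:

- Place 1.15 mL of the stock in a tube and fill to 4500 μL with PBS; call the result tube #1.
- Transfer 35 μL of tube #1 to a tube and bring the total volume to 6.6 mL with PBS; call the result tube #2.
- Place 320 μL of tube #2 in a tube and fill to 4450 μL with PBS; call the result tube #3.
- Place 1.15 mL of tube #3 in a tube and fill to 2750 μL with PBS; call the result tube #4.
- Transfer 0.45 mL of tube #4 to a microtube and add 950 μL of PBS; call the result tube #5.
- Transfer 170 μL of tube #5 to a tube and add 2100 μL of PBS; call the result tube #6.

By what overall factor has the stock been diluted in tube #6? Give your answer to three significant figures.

1.02 × 10^6

Step 1: 1.15 mL brought to 4500 μL → factor 4.5/1.15 = 3.913
Step 2: 35 μL brought to 6.6 mL → factor 6600/35 = 188.57
Step 3: 320 μL brought to 4450 μL → factor 4450/320 = 13.906
Step 4: 1.15 mL brought to 2750 μL → factor 2.75/1.15 = 2.3913
Step 5: 0.45 mL + 950 μL = 1.4 mL total → factor 1.4/0.45 = 3.1111
Step 6: 170 μL + 2100 μL = 2270 μL total → factor 2270/170 = 13.353
Overall dilution factor = 3.913 × 188.57 × 13.906 × 2.3913 × 3.1111 × 13.353 = 1.0194 × 10^6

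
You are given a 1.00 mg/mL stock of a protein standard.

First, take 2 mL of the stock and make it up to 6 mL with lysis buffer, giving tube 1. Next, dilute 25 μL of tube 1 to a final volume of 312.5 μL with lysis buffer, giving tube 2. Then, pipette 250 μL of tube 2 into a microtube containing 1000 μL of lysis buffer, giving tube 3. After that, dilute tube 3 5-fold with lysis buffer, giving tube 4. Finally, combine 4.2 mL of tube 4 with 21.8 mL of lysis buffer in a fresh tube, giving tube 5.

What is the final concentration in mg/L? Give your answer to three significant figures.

0.172 mg/L

Step 1: 2 mL brought to 6 mL → factor 6/2 = 3
Step 2: 25 μL brought to 312.5 μL → factor 312.5/25 = 12.5
Step 3: 250 μL + 1000 μL = 1250 μL total → factor 1250/250 = 5
Step 4: 5-fold → factor 5
Step 5: 4.2 mL + 21.8 mL = 26 mL total → factor 26/4.2 = 6.1905
Overall dilution factor = 3 × 12.5 × 5 × 5 × 6.1905 = 5803.6
Final = 1.00 mg/mL / 5803.6 = 0.0001723 mg/mL = 0.172 mg/L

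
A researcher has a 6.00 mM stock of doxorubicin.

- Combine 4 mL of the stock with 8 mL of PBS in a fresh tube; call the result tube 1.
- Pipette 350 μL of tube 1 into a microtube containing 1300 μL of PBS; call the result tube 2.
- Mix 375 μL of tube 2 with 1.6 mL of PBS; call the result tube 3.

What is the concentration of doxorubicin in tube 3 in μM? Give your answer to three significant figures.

Step 1: 4 mL + 8 mL = 12 mL total → factor 12/4 = 3
Step 2: 350 μL + 1300 μL = 1650 μL total → factor 1650/350 = 4.7143
Step 3: 375 μL + 1.6 mL = 1975 μL total → factor 1975/375 = 5.2667
Overall dilution factor = 3 × 4.7143 × 5.2667 = 74.486
Final = 6.00 mM / 74.486 = 0.08055 mM = 80.6 μM

80.6 μM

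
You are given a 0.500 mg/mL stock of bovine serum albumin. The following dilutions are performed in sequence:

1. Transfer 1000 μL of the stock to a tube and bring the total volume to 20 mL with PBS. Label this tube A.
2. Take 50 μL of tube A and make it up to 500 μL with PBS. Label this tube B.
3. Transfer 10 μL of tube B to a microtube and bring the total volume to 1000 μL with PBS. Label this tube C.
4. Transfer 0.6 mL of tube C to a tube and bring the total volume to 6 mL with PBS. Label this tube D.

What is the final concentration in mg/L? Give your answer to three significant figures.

Step 1: 1000 μL brought to 20 mL → factor 20000/1000 = 20
Step 2: 50 μL brought to 500 μL → factor 500/50 = 10
Step 3: 10 μL brought to 1000 μL → factor 1000/10 = 100
Step 4: 0.6 mL brought to 6 mL → factor 6/0.6 = 10
Overall dilution factor = 20 × 10 × 100 × 10 = 2 × 10^5
Final = 0.500 mg/mL / 2 × 10^5 = 2.500 × 10^-6 mg/mL = 0.00250 mg/L

0.00250 mg/L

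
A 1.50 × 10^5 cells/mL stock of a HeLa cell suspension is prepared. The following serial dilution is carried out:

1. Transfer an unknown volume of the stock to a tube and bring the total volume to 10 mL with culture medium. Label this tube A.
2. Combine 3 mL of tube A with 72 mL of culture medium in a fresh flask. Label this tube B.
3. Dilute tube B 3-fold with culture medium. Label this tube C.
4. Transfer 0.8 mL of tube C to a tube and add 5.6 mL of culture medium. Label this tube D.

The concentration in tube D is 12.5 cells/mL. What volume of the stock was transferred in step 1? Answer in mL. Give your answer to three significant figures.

Step 1: v brought to 10 mL → factor = 10 mL/v
Step 2: 3 mL + 72 mL = 75 mL total → factor 75/3 = 25
Step 3: 3-fold → factor 3
Step 4: 0.8 mL + 5.6 mL = 6.4 mL total → factor 6.4/0.8 = 8
Product of known-step factors = 600
Overall factor = 1.50 × 10^5 cells/mL / (12.5 cells/mL) = 12000
Step-1 factor = 12000 / 600 = 20
v = 10 mL / 20 = 0.500 mL

0.500 mL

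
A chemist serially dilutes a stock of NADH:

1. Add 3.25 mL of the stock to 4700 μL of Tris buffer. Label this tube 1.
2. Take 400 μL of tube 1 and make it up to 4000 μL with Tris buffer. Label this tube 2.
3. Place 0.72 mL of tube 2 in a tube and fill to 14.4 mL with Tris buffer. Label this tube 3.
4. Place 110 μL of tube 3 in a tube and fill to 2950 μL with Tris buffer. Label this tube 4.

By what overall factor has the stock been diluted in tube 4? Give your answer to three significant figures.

Step 1: 3.25 mL + 4700 μL = 7.95 mL total → factor 7.95/3.25 = 2.4462
Step 2: 400 μL brought to 4000 μL → factor 4000/400 = 10
Step 3: 0.72 mL brought to 14.4 mL → factor 14.4/0.72 = 20
Step 4: 110 μL brought to 2950 μL → factor 2950/110 = 26.818
Overall dilution factor = 2.4462 × 10 × 20 × 26.818 = 13120

1.31 × 10^4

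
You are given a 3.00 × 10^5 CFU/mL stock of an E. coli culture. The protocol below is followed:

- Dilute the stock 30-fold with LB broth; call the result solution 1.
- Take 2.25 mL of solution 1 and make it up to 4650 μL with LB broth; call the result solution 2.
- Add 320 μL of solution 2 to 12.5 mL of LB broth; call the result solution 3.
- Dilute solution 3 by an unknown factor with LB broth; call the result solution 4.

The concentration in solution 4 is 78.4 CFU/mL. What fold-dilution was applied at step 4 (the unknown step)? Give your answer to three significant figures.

Step 1: 30-fold → factor 30
Step 2: 2.25 mL brought to 4650 μL → factor 4.65/2.25 = 2.0667
Step 3: 320 μL + 12.5 mL = 12820 μL total → factor 12820/320 = 40.062
Step 4: unknown factor x
Product of known-step factors = 2483.9
Overall factor = 3.00 × 10^5 CFU/mL / (78.4 CFU/mL) = 3826.5
x = 3826.5 / 2483.9 = 1.54

1.54-fold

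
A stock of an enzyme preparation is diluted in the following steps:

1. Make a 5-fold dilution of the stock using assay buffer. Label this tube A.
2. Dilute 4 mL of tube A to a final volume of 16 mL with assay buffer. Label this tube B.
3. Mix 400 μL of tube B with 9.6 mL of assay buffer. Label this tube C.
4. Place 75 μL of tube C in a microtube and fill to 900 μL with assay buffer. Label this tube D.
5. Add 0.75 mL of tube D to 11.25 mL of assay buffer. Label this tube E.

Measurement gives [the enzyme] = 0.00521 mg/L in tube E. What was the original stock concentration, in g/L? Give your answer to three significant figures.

0.500 g/L

Step 1: 5-fold → factor 5
Step 2: 4 mL brought to 16 mL → factor 16/4 = 4
Step 3: 400 μL + 9.6 mL = 10000 μL total → factor 10000/400 = 25
Step 4: 75 μL brought to 900 μL → factor 900/75 = 12
Step 5: 0.75 mL + 11.25 mL = 12 mL total → factor 12/0.75 = 16
Overall dilution factor = 5 × 4 × 25 × 12 × 16 = 96000
Stock = 0.00521 mg/L × 96000 = 500.2 mg/L = 0.500 g/L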